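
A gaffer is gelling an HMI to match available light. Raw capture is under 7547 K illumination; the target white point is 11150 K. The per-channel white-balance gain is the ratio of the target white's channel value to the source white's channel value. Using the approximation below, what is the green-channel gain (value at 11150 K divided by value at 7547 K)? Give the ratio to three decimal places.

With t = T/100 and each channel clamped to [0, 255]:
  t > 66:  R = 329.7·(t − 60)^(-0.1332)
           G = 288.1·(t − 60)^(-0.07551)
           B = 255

0.913

At 7547 K (t = 75.47):
  G = 288.1·(75.47 − 60)^(-0.07551) = 288.1·15.47^(-0.07551) = 288.1·0.81317 = 234.274.
At 11150 K (t = 111.5):
  G = 288.1·(111.5 − 60)^(-0.07551) = 288.1·51.5^(-0.07551) = 288.1·0.74258 = 213.936.
Gain = 213.936 / 234.274 = 0.9132 → 0.913.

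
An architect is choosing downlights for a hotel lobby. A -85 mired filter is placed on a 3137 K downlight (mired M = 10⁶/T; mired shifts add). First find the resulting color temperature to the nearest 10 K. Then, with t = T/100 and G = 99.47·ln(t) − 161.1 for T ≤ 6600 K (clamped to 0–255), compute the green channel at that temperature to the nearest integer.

M_in = 10⁶/3137 = 318.78; M_out = 318.78 + (-85) = 233.78.
T_out = 10⁶/233.78 = 4277.6 K → 4280 K; t = 42.8.
G = 99.47·ln 42.8 − 161.1 = 99.47·3.7565 − 161.1 = 212.563.
Rounded: 213.

213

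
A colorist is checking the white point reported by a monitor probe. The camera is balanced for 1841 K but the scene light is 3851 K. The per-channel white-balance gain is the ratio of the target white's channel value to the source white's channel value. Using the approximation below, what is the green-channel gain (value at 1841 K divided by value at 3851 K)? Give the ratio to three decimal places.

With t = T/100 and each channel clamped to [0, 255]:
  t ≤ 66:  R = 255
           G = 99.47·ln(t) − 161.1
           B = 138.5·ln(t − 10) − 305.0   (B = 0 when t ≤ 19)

At 3851 K (t = 38.51):
  G = 99.47·ln 38.51 − 161.1 = 99.47·3.6509 − 161.1 = 202.057.
At 1841 K (t = 18.41):
  G = 99.47·ln 18.41 − 161.1 = 99.47·2.9129 − 161.1 = 128.646.
Gain = 128.646 / 202.057 = 0.6367 → 0.637.

0.637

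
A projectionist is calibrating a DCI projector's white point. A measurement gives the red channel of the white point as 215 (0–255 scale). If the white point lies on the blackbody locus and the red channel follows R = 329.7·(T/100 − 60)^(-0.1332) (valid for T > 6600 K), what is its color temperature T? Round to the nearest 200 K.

8400 K

(t − 60)^(-0.1332) = 215/329.7 = 0.65211.
t − 60 = 0.65211^(1/-0.1332) = 0.65211^(-7.508) = 24.774, so t = 84.774.
T = 100·t = 8477 K → 8400 K to the nearest 200 K.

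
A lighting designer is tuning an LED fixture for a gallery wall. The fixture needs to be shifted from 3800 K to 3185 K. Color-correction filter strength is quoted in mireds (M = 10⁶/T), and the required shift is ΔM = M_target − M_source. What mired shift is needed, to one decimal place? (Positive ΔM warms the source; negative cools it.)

M_source = 10⁶/3800 = 263.158; M_target = 10⁶/3185 = 313.972.
ΔM = 313.972 − 263.158 = 50.814 → +50.8 mireds, a warming shift.

+50.8 mireds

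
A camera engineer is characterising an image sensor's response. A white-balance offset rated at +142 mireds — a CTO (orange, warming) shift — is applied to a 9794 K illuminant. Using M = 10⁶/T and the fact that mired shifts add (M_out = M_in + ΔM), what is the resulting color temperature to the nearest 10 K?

4100 K

M_in = 10⁶/9794 = 102.10 mireds.
M_out = 102.10 + (+142) = 244.10 mireds.
T_out = 10⁶/244.10 = 4096.6 K → 4100 K.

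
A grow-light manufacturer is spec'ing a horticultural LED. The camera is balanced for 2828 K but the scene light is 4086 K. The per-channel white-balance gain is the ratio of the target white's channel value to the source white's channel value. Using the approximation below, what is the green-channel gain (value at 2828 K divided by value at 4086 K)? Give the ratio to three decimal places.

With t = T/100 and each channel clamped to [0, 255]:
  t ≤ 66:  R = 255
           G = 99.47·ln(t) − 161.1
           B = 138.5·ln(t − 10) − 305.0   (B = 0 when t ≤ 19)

At 4086 K (t = 40.86):
  G = 99.47·ln 40.86 − 161.1 = 99.47·3.7102 − 161.1 = 207.949.
At 2828 K (t = 28.28):
  G = 99.47·ln 28.28 − 161.1 = 99.47·3.3422 − 161.1 = 171.344.
Gain = 171.344 / 207.949 = 0.8240 → 0.824.

0.824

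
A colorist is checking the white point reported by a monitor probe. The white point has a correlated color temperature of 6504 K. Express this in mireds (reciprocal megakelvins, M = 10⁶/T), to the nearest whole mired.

M = 10⁶ / 6504 = 153.752 → 154 mireds.

154 mireds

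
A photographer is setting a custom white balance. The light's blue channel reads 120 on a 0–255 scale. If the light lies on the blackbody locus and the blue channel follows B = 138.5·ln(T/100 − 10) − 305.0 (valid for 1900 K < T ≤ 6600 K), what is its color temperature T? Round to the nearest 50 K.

ln(t − 10) = (120 + 305.0) / 138.5 = 3.0686.
t − 10 = e^3.0686 = 21.512, so t = 31.512.
T = 100·t = 3151 K → 3150 K to the nearest 50 K.

3150 K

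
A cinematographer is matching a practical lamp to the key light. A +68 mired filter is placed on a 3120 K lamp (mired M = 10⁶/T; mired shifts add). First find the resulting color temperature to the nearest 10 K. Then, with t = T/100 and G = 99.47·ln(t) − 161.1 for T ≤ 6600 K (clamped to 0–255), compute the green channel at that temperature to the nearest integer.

162

M_in = 10⁶/3120 = 320.51; M_out = 320.51 + (+68) = 388.51.
T_out = 10⁶/388.51 = 2573.9 K → 2570 K; t = 25.7.
G = 99.47·ln 25.7 − 161.1 = 99.47·3.2465 − 161.1 = 161.828.
Rounded: 162.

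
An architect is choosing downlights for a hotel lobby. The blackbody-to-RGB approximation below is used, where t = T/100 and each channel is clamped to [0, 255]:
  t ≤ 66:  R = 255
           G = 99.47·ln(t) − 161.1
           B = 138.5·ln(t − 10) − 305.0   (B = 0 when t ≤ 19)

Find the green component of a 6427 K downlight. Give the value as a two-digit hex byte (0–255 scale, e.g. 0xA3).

t = 6427/100 = 64.27; the t ≤ 66 branch applies.
G = 99.47·ln 64.27 − 161.1 = 99.47·4.1631 − 161.1 = 253.003.
Rounded: 253; in hex, 0xFD.

0xFD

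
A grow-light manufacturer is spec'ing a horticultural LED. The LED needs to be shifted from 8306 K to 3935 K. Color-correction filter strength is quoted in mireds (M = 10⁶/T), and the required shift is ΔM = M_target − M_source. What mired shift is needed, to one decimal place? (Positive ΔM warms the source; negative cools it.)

+133.7 mireds

M_source = 10⁶/8306 = 120.395; M_target = 10⁶/3935 = 254.130.
ΔM = 254.130 − 120.395 = 133.735 → +133.7 mireds, a warming shift.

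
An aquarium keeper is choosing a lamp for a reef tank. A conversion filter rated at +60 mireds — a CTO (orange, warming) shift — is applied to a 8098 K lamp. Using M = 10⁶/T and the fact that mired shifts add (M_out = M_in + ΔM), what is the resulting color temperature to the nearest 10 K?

M_in = 10⁶/8098 = 123.49 mireds.
M_out = 123.49 + (+60) = 183.49 mireds.
T_out = 10⁶/183.49 = 5450.0 K → 5450 K.

5450 K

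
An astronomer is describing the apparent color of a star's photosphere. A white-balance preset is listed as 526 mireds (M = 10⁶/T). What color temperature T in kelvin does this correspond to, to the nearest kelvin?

T = 10⁶ / 526 = 1901.14 K → 1901 K.

1901 K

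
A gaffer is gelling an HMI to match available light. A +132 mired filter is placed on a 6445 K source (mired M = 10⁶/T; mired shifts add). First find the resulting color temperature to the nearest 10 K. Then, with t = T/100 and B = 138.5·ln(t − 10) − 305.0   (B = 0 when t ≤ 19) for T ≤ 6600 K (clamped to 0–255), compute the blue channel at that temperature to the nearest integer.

140

M_in = 10⁶/6445 = 155.16; M_out = 155.16 + (+132) = 287.16.
T_out = 10⁶/287.16 = 3482.4 K → 3480 K; t = 34.8.
B = 138.5·ln(34.8 − 10) − 305.0 = 138.5·ln 24.8 − 305.0 = 138.5·3.2108 − 305.0 = 139.702.
Rounded: 140.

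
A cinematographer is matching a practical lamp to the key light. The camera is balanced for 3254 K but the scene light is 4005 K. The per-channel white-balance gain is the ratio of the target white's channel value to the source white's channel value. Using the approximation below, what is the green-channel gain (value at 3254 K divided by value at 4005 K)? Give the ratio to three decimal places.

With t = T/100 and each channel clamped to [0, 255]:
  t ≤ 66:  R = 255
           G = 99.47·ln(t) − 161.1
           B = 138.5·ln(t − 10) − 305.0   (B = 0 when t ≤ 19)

0.900

At 4005 K (t = 40.05):
  G = 99.47·ln 40.05 − 161.1 = 99.47·3.6901 − 161.1 = 205.957.
At 3254 K (t = 32.54):
  G = 99.47·ln 32.54 − 161.1 = 99.47·3.4825 − 161.1 = 185.301.
Gain = 185.301 / 205.957 = 0.8997 → 0.900.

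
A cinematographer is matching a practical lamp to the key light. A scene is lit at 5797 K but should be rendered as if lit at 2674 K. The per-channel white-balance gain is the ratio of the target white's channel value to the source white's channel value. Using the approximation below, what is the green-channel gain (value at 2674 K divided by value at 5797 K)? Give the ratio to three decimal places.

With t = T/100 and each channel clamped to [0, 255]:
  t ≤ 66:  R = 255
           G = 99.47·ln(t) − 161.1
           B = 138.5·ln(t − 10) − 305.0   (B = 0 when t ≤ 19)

0.683

At 5797 K (t = 57.97):
  G = 99.47·ln 57.97 − 161.1 = 99.47·4.0599 − 161.1 = 242.741.
At 2674 K (t = 26.74):
  G = 99.47·ln 26.74 − 161.1 = 99.47·3.2862 − 161.1 = 165.774.
Gain = 165.774 / 242.741 = 0.6829 → 0.683.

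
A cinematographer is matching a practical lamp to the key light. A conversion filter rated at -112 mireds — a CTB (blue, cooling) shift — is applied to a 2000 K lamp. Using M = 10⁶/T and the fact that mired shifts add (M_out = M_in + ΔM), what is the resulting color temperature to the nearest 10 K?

M_in = 10⁶/2000 = 500.00 mireds.
M_out = 500.00 + (-112) = 388.00 mireds.
T_out = 10⁶/388.00 = 2577.3 K → 2580 K.

2580 K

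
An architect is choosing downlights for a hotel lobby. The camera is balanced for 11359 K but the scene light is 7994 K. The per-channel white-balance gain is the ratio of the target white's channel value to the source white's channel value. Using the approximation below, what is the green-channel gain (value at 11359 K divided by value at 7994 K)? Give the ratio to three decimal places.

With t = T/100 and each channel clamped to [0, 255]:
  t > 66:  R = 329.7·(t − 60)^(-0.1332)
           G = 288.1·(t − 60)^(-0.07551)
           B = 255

At 7994 K (t = 79.94):
  G = 288.1·(79.94 − 60)^(-0.07551) = 288.1·19.94^(-0.07551) = 288.1·0.79773 = 229.827.
At 11359 K (t = 113.59):
  G = 288.1·(113.59 − 60)^(-0.07551) = 288.1·53.59^(-0.07551) = 288.1·0.74035 = 213.295.
Gain = 213.295 / 229.827 = 0.9281 → 0.928.

0.928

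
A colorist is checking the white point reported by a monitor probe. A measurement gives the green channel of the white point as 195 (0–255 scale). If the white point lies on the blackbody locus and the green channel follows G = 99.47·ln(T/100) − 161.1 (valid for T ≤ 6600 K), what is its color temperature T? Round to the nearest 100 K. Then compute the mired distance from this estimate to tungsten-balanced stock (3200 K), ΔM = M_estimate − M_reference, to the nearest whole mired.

-35 mireds

ln t = (195 + 161.1) / 99.47 = 3.5800.
t = e^3.5800 = 35.873.
T = 100·t = 3587 K → 3600 K to the nearest 100 K.
M_estimate = 10⁶/3600 = 277.78; M_reference = 10⁶/3200 = 312.50.
ΔM = 277.78 − 312.50 = -34.72 → -35 mireds.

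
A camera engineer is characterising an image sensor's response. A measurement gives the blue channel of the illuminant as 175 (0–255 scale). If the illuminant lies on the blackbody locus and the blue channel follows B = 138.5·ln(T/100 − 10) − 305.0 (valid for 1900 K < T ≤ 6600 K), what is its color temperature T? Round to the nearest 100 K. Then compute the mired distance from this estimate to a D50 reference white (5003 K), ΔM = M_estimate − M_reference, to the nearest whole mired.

+38 mireds

ln(t − 10) = (175 + 305.0) / 138.5 = 3.4657.
t − 10 = e^3.4657 = 31.999, so t = 41.999.
T = 100·t = 4200 K → 4200 K to the nearest 100 K.
M_estimate = 10⁶/4200 = 238.10; M_reference = 10⁶/5003 = 199.88.
ΔM = 238.10 − 199.88 = 38.22 → +38 mireds.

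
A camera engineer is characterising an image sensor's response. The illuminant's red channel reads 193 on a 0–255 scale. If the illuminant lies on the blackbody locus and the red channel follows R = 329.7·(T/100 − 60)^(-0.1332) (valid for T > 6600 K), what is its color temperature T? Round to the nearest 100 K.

(t − 60)^(-0.1332) = 193/329.7 = 0.58538.
t − 60 = 0.58538^(1/-0.1332) = 0.58538^(-7.508) = 55.713, so t = 115.713.
T = 100·t = 11571 K → 11600 K to the nearest 100 K.

11600 K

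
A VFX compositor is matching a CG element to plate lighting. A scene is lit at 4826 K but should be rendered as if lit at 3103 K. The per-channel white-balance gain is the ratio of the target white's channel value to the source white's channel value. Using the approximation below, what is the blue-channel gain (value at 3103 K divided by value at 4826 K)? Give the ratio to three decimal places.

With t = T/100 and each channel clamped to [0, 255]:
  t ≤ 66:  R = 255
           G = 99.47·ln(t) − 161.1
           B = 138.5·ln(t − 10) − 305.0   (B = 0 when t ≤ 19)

0.585

At 4826 K (t = 48.26):
  B = 138.5·ln(48.26 − 10) − 305.0 = 138.5·ln 38.26 − 305.0 = 138.5·3.6444 − 305.0 = 199.750.
At 3103 K (t = 31.03):
  B = 138.5·ln(31.03 − 10) − 305.0 = 138.5·ln 21.03 − 305.0 = 138.5·3.0459 − 305.0 = 116.864.
Gain = 116.864 / 199.750 = 0.5851 → 0.585.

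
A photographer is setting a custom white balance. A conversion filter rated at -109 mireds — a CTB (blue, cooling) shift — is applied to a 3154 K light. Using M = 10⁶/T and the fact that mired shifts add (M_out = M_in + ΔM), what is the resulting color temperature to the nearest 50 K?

M_in = 10⁶/3154 = 317.06 mireds.
M_out = 317.06 + (-109) = 208.06 mireds.
T_out = 10⁶/208.06 = 4806.4 K → 4800 K.

4800 K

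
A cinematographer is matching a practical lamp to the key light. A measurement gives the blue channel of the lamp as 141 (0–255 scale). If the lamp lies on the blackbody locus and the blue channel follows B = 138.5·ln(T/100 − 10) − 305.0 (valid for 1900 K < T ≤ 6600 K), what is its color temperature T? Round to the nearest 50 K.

3500 K

ln(t − 10) = (141 + 305.0) / 138.5 = 3.2202.
t − 10 = e^3.2202 = 25.034, so t = 35.034.
T = 100·t = 3503 K → 3500 K to the nearest 50 K.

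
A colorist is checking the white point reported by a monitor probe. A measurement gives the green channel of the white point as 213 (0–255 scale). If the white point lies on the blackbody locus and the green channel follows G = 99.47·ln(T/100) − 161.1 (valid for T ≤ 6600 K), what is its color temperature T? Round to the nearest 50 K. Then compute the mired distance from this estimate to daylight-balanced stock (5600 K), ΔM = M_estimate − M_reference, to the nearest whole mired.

ln t = (213 + 161.1) / 99.47 = 3.7609.
t = e^3.7609 = 42.989.
T = 100·t = 4299 K → 4300 K to the nearest 50 K.
M_estimate = 10⁶/4300 = 232.56; M_reference = 10⁶/5600 = 178.57.
ΔM = 232.56 − 178.57 = 53.99 → +54 mireds.

+54 mireds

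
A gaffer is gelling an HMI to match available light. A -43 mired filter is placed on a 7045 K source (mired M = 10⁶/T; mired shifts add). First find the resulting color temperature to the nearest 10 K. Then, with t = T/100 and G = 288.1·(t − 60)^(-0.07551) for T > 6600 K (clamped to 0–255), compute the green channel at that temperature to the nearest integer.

218

M_in = 10⁶/7045 = 141.94; M_out = 141.94 + (-43) = 98.94.
T_out = 10⁶/98.94 = 10106.7 K → 10110 K; t = 101.1.
G = 288.1·(101.1 − 60)^(-0.07551) = 288.1·41.1^(-0.07551) = 288.1·0.75533 = 217.612.
Rounded: 218.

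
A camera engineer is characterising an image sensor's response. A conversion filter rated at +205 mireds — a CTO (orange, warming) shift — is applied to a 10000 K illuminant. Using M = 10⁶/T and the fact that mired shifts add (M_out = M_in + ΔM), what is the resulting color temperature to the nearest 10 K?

3280 K

M_in = 10⁶/10000 = 100.00 mireds.
M_out = 100.00 + (+205) = 305.00 mireds.
T_out = 10⁶/305.00 = 3278.7 K → 3280 K.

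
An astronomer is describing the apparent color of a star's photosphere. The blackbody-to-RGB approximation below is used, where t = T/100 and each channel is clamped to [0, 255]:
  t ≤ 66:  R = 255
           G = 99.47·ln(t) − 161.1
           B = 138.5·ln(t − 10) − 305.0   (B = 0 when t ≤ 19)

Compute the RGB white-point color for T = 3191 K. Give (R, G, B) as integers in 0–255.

t = 3191/100 = 31.91; the t ≤ 66 branch applies.
R = 255 by definition for t ≤ 66.
G = 99.47·ln 31.91 − 161.1 = 99.47·3.4629 − 161.1 = 183.357.
B = 138.5·ln(31.91 − 10) − 305.0 = 138.5·ln 21.91 − 305.0 = 138.5·3.0869 − 305.0 = 122.542.
Rounded: (255, 183, 123).

(255, 183, 123)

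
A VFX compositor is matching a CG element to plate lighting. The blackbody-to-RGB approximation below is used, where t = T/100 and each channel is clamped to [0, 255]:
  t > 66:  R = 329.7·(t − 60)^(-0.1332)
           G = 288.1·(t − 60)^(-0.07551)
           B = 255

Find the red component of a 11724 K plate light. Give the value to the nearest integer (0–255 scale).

t = 11724/100 = 117.24; the t > 66 branch applies.
R = 329.7·(117.24 − 60)^(-0.1332) = 329.7·57.24^(-0.1332) = 329.7·0.58328 = 192.306.
Rounded: 192.

192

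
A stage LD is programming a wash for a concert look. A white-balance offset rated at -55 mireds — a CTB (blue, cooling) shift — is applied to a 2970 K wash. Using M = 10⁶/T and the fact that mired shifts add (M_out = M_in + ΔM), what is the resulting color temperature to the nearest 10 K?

3550 K

M_in = 10⁶/2970 = 336.70 mireds.
M_out = 336.70 + (-55) = 281.70 mireds.
T_out = 10⁶/281.70 = 3549.9 K → 3550 K.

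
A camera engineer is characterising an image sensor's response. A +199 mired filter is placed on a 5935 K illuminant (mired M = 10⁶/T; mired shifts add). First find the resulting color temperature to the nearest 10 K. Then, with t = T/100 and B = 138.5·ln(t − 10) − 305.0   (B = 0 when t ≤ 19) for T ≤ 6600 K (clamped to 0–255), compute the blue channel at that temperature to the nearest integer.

89

M_in = 10⁶/5935 = 168.49; M_out = 168.49 + (+199) = 367.49.
T_out = 10⁶/367.49 = 2721.1 K → 2720 K; t = 27.2.
B = 138.5·ln(27.2 − 10) − 305.0 = 138.5·ln 17.2 − 305.0 = 138.5·2.8449 − 305.0 = 89.020.
Rounded: 89.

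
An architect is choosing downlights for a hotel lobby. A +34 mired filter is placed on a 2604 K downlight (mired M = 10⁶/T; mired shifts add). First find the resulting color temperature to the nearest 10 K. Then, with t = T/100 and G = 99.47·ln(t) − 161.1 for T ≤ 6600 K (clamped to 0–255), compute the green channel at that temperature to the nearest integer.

155

M_in = 10⁶/2604 = 384.02; M_out = 384.02 + (+34) = 418.02.
T_out = 10⁶/418.02 = 2392.2 K → 2390 K; t = 23.9.
G = 99.47·ln 23.9 − 161.1 = 99.47·3.1739 − 161.1 = 154.606.
Rounded: 155.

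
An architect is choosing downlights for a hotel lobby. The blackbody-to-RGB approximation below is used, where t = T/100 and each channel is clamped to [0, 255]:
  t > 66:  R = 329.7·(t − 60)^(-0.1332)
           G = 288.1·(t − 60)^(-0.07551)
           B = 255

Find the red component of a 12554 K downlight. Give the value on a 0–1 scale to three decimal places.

t = 12554/100 = 125.54; the t > 66 branch applies.
R = 329.7·(125.54 − 60)^(-0.1332) = 329.7·65.54^(-0.1332) = 329.7·0.57285 = 188.869.
On a 0–1 scale: 188.869/255 = 0.7407 → 0.741.

0.741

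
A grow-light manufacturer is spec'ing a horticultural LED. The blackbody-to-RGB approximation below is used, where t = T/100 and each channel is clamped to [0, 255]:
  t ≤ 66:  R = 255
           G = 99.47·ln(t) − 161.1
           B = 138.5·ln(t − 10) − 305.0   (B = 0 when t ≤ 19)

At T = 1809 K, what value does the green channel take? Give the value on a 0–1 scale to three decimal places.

0.498

t = 1809/100 = 18.09; the t ≤ 66 branch applies.
G = 99.47·ln 18.09 − 161.1 = 99.47·2.8954 − 161.1 = 126.901.
On a 0–1 scale: 126.901/255 = 0.4977 → 0.498.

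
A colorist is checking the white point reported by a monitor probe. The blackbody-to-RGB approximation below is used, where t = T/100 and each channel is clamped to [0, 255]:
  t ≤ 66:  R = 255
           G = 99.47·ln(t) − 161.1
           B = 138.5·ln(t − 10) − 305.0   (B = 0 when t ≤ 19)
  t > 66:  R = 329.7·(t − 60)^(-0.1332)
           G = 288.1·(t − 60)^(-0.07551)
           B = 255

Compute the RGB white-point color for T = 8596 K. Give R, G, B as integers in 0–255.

R=214, G=225, B=255

t = 8596/100 = 85.96; the t > 66 branch applies.
R = 329.7·(85.96 − 60)^(-0.1332) = 329.7·25.96^(-0.1332) = 329.7·0.64806 = 213.665.
G = 288.1·(85.96 − 60)^(-0.07551) = 288.1·25.96^(-0.07551) = 288.1·0.78200 = 225.294.
B = 255 by definition for t > 66.
Rounded: (214, 225, 255).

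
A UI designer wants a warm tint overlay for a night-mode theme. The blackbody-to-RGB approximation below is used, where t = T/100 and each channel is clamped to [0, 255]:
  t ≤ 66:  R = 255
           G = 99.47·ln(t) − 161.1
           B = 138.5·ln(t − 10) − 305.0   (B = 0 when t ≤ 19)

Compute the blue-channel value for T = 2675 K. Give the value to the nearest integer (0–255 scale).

t = 2675/100 = 26.75; the t ≤ 66 branch applies.
B = 138.5·ln(26.75 − 10) − 305.0 = 138.5·ln 16.75 − 305.0 = 138.5·2.8184 − 305.0 = 85.348.
Rounded: 85.

85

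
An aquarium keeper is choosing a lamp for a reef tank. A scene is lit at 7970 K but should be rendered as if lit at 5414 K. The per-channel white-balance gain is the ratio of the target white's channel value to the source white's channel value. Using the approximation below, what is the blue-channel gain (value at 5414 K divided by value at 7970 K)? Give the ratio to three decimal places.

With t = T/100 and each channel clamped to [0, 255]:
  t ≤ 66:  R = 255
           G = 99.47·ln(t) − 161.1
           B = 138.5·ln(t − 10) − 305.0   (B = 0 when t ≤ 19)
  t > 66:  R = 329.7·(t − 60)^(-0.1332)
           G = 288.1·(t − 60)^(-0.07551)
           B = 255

At 7970 K (t = 79.7):
  B = 255 by definition for t > 66.
At 5414 K (t = 54.14):
  B = 138.5·ln(54.14 − 10) − 305.0 = 138.5·ln 44.14 − 305.0 = 138.5·3.7874 − 305.0 = 219.550.
Gain = 219.550 / 255.000 = 0.8610 → 0.861.

0.861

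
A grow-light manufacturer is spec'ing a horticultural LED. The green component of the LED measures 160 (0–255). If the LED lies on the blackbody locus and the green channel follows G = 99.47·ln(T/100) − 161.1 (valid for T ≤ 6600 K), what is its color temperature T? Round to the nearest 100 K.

ln t = (160 + 161.1) / 99.47 = 3.2281.
t = e^3.2281 = 25.232.
T = 100·t = 2523 K → 2500 K to the nearest 100 K.

2500 K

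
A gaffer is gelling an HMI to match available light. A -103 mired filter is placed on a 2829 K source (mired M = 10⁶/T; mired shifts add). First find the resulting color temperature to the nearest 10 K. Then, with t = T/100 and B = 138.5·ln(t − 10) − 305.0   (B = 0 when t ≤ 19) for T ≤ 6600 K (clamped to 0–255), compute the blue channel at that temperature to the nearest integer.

M_in = 10⁶/2829 = 353.48; M_out = 353.48 + (-103) = 250.48.
T_out = 10⁶/250.48 = 3992.3 K → 3990 K; t = 39.9.
B = 138.5·ln(39.9 − 10) − 305.0 = 138.5·ln 29.9 − 305.0 = 138.5·3.3979 − 305.0 = 165.603.
Rounded: 166.

166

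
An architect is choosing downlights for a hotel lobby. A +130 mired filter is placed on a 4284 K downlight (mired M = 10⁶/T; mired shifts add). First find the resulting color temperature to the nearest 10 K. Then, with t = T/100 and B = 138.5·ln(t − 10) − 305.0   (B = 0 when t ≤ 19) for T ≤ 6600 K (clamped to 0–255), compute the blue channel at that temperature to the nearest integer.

91

M_in = 10⁶/4284 = 233.43; M_out = 233.43 + (+130) = 363.43.
T_out = 10⁶/363.43 = 2751.6 K → 2750 K; t = 27.5.
B = 138.5·ln(27.5 − 10) − 305.0 = 138.5·ln 17.5 − 305.0 = 138.5·2.8622 − 305.0 = 91.415.
Rounded: 91.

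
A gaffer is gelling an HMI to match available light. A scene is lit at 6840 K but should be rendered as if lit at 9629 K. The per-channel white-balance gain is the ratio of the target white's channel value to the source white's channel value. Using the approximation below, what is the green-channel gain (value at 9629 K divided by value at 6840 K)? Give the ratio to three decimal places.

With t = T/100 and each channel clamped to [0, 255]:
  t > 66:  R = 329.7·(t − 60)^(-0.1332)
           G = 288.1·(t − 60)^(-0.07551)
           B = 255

0.895

At 6840 K (t = 68.4):
  G = 288.1·(68.4 − 60)^(-0.07551) = 288.1·8.4^(-0.07551) = 288.1·0.85155 = 245.330.
At 9629 K (t = 96.29):
  G = 288.1·(96.29 − 60)^(-0.07551) = 288.1·36.29^(-0.07551) = 288.1·0.76247 = 219.666.
Gain = 219.666 / 245.330 = 0.8954 → 0.895.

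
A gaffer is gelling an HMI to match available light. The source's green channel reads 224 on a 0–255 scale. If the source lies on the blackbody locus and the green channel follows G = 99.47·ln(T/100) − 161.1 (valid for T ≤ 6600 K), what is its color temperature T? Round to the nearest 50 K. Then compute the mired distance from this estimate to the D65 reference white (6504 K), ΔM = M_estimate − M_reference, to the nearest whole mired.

+55 mireds

ln t = (224 + 161.1) / 99.47 = 3.8715.
t = e^3.8715 = 48.015.
T = 100·t = 4802 K → 4800 K to the nearest 50 K.
M_estimate = 10⁶/4800 = 208.33; M_reference = 10⁶/6504 = 153.75.
ΔM = 208.33 − 153.75 = 54.58 → +55 mireds.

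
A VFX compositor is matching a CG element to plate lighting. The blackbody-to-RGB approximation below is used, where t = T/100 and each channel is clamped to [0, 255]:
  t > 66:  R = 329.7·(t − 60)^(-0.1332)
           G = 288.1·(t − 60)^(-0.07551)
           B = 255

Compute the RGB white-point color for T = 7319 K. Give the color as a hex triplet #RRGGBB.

#EAEDFF

t = 7319/100 = 73.19; the t > 66 branch applies.
R = 329.7·(73.19 − 60)^(-0.1332) = 329.7·13.19^(-0.1332) = 329.7·0.70922 = 233.831.
G = 288.1·(73.19 − 60)^(-0.07551) = 288.1·13.19^(-0.07551) = 288.1·0.82302 = 237.112.
B = 255 by definition for t > 66.
Rounded: (234, 237, 255).
In hex: #EAEDFF.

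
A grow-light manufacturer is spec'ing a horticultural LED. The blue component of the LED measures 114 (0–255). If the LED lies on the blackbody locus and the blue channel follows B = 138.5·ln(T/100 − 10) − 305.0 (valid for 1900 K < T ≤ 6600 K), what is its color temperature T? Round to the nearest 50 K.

3050 K

ln(t − 10) = (114 + 305.0) / 138.5 = 3.0253.
t − 10 = e^3.0253 = 20.600, so t = 30.600.
T = 100·t = 3060 K → 3050 K to the nearest 50 K.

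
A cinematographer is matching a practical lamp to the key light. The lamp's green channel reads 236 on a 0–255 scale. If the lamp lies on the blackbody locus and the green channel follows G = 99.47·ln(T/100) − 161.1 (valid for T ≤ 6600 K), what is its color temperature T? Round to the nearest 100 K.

ln t = (236 + 161.1) / 99.47 = 3.9922.
t = e^3.9922 = 54.172.
T = 100·t = 5417 K → 5400 K to the nearest 100 K.

5400 K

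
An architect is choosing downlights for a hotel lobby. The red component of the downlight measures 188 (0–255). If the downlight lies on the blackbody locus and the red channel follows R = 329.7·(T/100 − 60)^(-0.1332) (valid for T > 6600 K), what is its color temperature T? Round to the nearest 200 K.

(t − 60)^(-0.1332) = 188/329.7 = 0.57022.
t − 60 = 0.57022^(1/-0.1332) = 0.57022^(-7.508) = 67.848, so t = 127.848.
T = 100·t = 12785 K → 12800 K to the nearest 200 K.

12800 K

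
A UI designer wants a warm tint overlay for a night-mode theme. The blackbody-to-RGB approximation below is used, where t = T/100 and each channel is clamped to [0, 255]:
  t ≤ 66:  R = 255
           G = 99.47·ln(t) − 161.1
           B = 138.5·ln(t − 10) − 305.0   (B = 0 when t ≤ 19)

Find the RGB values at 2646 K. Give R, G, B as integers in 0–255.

R=255, G=165, B=83

t = 2646/100 = 26.46; the t ≤ 66 branch applies.
R = 255 by definition for t ≤ 66.
G = 99.47·ln 26.46 − 161.1 = 99.47·3.2756 − 161.1 = 164.727.
B = 138.5·ln(26.46 − 10) − 305.0 = 138.5·ln 16.46 − 305.0 = 138.5·2.8009 − 305.0 = 82.929.
Rounded: (255, 165, 83).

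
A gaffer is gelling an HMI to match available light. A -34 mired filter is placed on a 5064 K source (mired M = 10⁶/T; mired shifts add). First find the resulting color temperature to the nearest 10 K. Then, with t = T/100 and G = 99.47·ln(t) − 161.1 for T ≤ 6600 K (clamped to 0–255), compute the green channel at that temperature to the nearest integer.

M_in = 10⁶/5064 = 197.47; M_out = 197.47 + (-34) = 163.47.
T_out = 10⁶/163.47 = 6117.2 K → 6120 K; t = 61.2.
G = 99.47·ln 61.2 − 161.1 = 99.47·4.1141 − 161.1 = 248.134.
Rounded: 248.

248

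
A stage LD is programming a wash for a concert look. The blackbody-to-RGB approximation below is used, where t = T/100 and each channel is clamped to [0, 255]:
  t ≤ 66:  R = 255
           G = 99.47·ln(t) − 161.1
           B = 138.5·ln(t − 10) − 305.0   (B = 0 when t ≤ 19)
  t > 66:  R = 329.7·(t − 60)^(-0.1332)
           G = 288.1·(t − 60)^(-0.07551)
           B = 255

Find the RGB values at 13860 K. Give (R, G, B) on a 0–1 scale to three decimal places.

(0.723, 0.813, 1.000)

t = 13860/100 = 138.6; the t > 66 branch applies.
R = 329.7·(138.6 − 60)^(-0.1332) = 329.7·78.6^(-0.1332) = 329.7·0.55915 = 184.352.
G = 288.1·(138.6 − 60)^(-0.07551) = 288.1·78.6^(-0.07551) = 288.1·0.71924 = 207.214.
B = 255 by definition for t > 66.
Dividing each by 255: (0.7230, 0.8126, 1.0000) → (0.723, 0.813, 1.000).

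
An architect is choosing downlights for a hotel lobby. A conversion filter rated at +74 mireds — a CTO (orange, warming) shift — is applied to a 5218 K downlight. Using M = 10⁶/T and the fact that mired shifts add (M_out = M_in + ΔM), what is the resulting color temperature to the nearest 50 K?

3750 K

M_in = 10⁶/5218 = 191.64 mireds.
M_out = 191.64 + (+74) = 265.64 mireds.
T_out = 10⁶/265.64 = 3764.4 K → 3750 K.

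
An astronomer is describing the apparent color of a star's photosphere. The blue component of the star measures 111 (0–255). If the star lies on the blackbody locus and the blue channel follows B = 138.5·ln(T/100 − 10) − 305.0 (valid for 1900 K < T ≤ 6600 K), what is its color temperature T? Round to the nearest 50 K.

3000 K

ln(t − 10) = (111 + 305.0) / 138.5 = 3.0036.
t − 10 = e^3.0036 = 20.158, so t = 30.158.
T = 100·t = 3016 K → 3000 K to the nearest 50 K.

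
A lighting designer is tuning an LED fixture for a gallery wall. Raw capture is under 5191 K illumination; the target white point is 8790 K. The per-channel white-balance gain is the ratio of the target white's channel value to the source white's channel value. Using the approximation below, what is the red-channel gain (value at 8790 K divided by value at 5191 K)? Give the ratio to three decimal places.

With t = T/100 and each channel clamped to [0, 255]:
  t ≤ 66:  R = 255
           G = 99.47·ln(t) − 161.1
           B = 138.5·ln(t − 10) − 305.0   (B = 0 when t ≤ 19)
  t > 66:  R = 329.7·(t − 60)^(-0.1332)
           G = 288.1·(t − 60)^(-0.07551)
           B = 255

0.830

At 5191 K (t = 51.91):
  R = 255 by definition for t ≤ 66.
At 8790 K (t = 87.9):
  R = 329.7·(87.9 − 60)^(-0.1332) = 329.7·27.9^(-0.1332) = 329.7·0.64187 = 211.624.
Gain = 211.624 / 255.000 = 0.8299 → 0.830.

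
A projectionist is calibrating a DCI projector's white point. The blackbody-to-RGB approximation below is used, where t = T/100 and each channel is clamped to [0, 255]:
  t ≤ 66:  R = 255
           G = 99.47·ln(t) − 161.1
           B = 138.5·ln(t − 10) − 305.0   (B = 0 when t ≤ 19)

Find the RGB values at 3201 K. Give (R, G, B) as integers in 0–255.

(255, 184, 123)

t = 3201/100 = 32.01; the t ≤ 66 branch applies.
R = 255 by definition for t ≤ 66.
G = 99.47·ln 32.01 − 161.1 = 99.47·3.4660 − 161.1 = 183.668.
B = 138.5·ln(32.01 − 10) − 305.0 = 138.5·ln 22.01 − 305.0 = 138.5·3.0915 − 305.0 = 123.172.
Rounded: (255, 184, 123).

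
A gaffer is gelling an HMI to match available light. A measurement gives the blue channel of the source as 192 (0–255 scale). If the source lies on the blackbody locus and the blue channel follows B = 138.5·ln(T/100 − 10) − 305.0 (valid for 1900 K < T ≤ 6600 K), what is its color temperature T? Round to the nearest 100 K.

ln(t − 10) = (192 + 305.0) / 138.5 = 3.5884.
t − 10 = e^3.5884 = 36.178, so t = 46.178.
T = 100·t = 4618 K → 4600 K to the nearest 100 K.

4600 K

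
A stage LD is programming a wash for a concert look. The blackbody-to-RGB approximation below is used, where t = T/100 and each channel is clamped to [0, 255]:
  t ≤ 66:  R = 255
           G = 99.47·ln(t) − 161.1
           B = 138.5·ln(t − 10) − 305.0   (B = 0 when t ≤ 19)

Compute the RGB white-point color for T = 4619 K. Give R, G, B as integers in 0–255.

t = 4619/100 = 46.19; the t ≤ 66 branch applies.
R = 255 by definition for t ≤ 66.
G = 99.47·ln 46.19 − 161.1 = 99.47·3.8328 − 161.1 = 220.145.
B = 138.5·ln(46.19 − 10) − 305.0 = 138.5·ln 36.19 − 305.0 = 138.5·3.5888 − 305.0 = 192.046.
Rounded: (255, 220, 192).

R=255, G=220, B=192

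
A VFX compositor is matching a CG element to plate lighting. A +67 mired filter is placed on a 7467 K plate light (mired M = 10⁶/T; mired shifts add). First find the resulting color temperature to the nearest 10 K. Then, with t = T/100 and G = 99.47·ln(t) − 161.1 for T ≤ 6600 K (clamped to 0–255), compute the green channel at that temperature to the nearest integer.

228

M_in = 10⁶/7467 = 133.92; M_out = 133.92 + (+67) = 200.92.
T_out = 10⁶/200.92 = 4977.0 K → 4980 K; t = 49.8.
G = 99.47·ln 49.8 − 161.1 = 99.47·3.9080 − 161.1 = 227.630.
Rounded: 228.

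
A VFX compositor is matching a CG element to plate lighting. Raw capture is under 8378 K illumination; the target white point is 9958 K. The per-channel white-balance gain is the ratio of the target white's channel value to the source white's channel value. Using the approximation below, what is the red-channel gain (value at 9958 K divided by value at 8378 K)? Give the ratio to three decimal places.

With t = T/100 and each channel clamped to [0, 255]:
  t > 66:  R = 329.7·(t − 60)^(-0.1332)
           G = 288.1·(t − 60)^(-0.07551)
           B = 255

0.934

At 8378 K (t = 83.78):
  R = 329.7·(83.78 − 60)^(-0.1332) = 329.7·23.78^(-0.1332) = 329.7·0.65567 = 216.176.
At 9958 K (t = 99.58):
  R = 329.7·(99.58 − 60)^(-0.1332) = 329.7·39.58^(-0.1332) = 329.7·0.61266 = 201.992.
Gain = 201.992 / 216.176 = 0.9344 → 0.934.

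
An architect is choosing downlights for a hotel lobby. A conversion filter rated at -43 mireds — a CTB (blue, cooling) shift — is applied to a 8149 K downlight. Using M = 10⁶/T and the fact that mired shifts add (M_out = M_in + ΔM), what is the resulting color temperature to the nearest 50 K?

12550 K

M_in = 10⁶/8149 = 122.71 mireds.
M_out = 122.71 + (-43) = 79.71 mireds.
T_out = 10⁶/79.71 = 12544.8 K → 12550 K.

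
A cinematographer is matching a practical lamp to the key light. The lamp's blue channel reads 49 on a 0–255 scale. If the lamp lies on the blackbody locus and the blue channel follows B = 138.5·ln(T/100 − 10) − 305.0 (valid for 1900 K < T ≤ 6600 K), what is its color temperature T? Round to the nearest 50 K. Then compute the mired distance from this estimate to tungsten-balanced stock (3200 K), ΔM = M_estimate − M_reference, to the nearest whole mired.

+122 mireds

ln(t − 10) = (49 + 305.0) / 138.5 = 2.5560.
t − 10 = e^2.5560 = 12.884, so t = 22.884.
T = 100·t = 2288 K → 2300 K to the nearest 50 K.
M_estimate = 10⁶/2300 = 434.78; M_reference = 10⁶/3200 = 312.50.
ΔM = 434.78 − 312.50 = 122.28 → +122 mireds.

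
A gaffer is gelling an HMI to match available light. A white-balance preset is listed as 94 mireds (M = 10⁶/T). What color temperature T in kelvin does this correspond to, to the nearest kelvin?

T = 10⁶ / 94 = 10638.30 K → 10638 K.

10638 K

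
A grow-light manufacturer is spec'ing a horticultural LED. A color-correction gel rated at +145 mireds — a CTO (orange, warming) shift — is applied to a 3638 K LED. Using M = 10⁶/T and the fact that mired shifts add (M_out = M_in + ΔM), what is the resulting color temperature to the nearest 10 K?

M_in = 10⁶/3638 = 274.88 mireds.
M_out = 274.88 + (+145) = 419.88 mireds.
T_out = 10⁶/419.88 = 2381.7 K → 2380 K.

2380 K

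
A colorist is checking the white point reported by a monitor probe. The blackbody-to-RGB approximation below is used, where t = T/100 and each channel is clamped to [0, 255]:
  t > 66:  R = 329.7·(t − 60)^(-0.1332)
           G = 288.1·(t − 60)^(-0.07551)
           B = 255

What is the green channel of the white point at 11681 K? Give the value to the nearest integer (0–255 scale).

212

t = 11681/100 = 116.81; the t > 66 branch applies.
G = 288.1·(116.81 − 60)^(-0.07551) = 288.1·56.81^(-0.07551) = 288.1·0.73709 = 212.357.
Rounded: 212.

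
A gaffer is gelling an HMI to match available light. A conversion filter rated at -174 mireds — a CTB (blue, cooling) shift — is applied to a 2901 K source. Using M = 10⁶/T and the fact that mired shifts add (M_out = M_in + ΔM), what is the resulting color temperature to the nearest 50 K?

5850 K

M_in = 10⁶/2901 = 344.71 mireds.
M_out = 344.71 + (-174) = 170.71 mireds.
T_out = 10⁶/170.71 = 5857.9 K → 5850 K.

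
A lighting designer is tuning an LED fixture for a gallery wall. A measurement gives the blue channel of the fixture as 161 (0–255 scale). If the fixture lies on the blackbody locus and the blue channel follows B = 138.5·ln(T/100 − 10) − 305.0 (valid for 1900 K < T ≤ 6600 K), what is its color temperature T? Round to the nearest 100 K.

3900 K

ln(t − 10) = (161 + 305.0) / 138.5 = 3.3646.
t − 10 = e^3.3646 = 28.923, so t = 38.923.
T = 100·t = 3892 K → 3900 K to the nearest 100 K.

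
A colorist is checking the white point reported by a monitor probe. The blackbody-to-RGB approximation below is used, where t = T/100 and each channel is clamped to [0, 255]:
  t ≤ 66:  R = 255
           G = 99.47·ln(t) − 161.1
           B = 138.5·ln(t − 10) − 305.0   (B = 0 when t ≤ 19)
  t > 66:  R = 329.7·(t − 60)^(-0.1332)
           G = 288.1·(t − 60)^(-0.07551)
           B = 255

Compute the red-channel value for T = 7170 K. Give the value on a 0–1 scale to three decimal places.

0.932

t = 7170/100 = 71.7; the t > 66 branch applies.
R = 329.7·(71.7 − 60)^(-0.1332) = 329.7·11.7^(-0.1332) = 329.7·0.72064 = 237.595.
On a 0–1 scale: 237.595/255 = 0.9317 → 0.932.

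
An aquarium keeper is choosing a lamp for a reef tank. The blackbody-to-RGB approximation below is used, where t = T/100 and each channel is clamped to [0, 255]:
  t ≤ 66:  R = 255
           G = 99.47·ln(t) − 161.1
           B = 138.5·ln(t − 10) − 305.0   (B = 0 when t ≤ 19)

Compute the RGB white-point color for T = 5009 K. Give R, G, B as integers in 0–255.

R=255, G=228, B=206

t = 5009/100 = 50.09; the t ≤ 66 branch applies.
R = 255 by definition for t ≤ 66.
G = 99.47·ln 50.09 − 161.1 = 99.47·3.9138 − 161.1 = 228.208.
B = 138.5·ln(50.09 − 10) − 305.0 = 138.5·ln 40.09 − 305.0 = 138.5·3.6911 − 305.0 = 206.221.
Rounded: (255, 228, 206).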